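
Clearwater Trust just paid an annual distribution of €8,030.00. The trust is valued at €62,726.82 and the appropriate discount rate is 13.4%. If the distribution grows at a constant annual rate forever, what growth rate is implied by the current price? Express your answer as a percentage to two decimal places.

0.53%

P = D₀(1+g)/(r−g) ⇒ P(r−g) = D₀(1+g) ⇒ g(P+D₀) = P·r − D₀
g = (P·r − D₀)/(P + D₀) = (€62,726.82×0.134 − €8,030.00) / (€62,726.82 + €8,030.00) = 0.005305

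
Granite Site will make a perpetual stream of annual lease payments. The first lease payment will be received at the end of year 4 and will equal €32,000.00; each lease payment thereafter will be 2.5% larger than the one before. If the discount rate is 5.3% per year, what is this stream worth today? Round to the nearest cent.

€978829.01

Value at end of year 3: C₁ / (r − g) = €32,000.00 / (0.053 − 0.025) = €1,142,857.1429
Discount to today: PV = €1,142,857.1429 / (1 + 0.053)^3 = €1,142,857.1429 / 1.167576 = €978,829.01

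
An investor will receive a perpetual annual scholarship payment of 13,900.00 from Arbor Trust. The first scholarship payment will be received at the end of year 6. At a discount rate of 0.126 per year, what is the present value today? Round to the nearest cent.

Value at end of year 5: C / r = 13,900.00 / 0.126 = 110,317.4603
Discount to today: PV = 110,317.4603 / (1 + 0.126)^5 = 110,317.4603 / 1.810056 = 60,947.00

60947.00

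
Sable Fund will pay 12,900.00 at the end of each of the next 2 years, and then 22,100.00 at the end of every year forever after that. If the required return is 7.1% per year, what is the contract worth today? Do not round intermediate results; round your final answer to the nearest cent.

294656.87

PV of 2-year annuity: 12,900.00 × [1 − (1+0.071)^−2] / 0.071 = 23291.14652
Perpetuity value at year 2: 22,100.00 / 0.071 = 311267.60563
PV of perpetuity: 311267.60563 / (1+0.071)^2 = 271365.71895
Total PV = 23291.14652 + 271365.71895 = 294656.86548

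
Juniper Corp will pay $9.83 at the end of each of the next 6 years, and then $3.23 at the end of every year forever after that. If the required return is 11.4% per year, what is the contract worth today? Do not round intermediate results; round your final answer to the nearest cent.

$55.94

PV of 6-year annuity: $9.83 × [1 − (1+0.114)^−6] / 0.114 = 41.11135
Perpetuity value at year 6: $3.23 / 0.114 = 28.33333
PV of perpetuity: 28.33333 / (1+0.114)^6 = 14.82472
Total PV = 41.11135 + 14.82472 = 55.93607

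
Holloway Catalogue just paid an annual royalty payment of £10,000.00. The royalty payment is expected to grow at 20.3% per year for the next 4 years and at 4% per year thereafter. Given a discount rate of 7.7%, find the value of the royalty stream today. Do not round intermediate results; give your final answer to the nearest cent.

D_1 = 12030.00000
D_2 = 14472.09000
D_3 = 17409.92427
D_4 = 20944.13890
Terminal value at year 4: TV = D_4×(1+g_2)/(r−g_2) = 21781.90445/0.037 = 588700.12034
P_0 = D_1/(1+r)^1 + D_2/(1+r)^2 + D_3/(1+r)^3 + D_4/(1+r)^4 + TV/(1+r)^4
    = 11169.91643 + 12476.70332 + 13936.37334 + 15566.81256 + 437553.65040 = 490703.45605

£490703.46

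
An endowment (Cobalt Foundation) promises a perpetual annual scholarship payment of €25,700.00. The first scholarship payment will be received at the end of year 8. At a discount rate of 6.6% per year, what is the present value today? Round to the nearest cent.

Value at end of year 7: C / r = €25,700.00 / 0.066 = €389,393.9394
Discount to today: PV = €389,393.9394 / (1 + 0.066)^7 = €389,393.9394 / 1.564229 = €248,936.60

€248936.60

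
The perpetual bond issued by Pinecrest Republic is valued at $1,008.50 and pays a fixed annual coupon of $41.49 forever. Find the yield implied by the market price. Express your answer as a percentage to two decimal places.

4.11%

P = C/r ⇒ r = C/P = $41.49/$1,008.50 = 0.041140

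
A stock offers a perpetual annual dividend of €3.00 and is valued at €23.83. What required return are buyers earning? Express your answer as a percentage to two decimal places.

P = C/r ⇒ r = C/P = €3.00/€23.83 = 0.125892

12.59%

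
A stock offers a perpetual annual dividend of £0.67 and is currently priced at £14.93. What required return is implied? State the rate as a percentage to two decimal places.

P = C/r ⇒ r = C/P = £0.67/£14.93 = 0.044876

4.49%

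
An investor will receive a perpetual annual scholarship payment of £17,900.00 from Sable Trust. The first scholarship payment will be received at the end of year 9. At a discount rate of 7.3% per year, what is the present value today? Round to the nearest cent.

Value at end of year 8: C / r = £17,900.00 / 0.073 = £245,205.4795
Discount to today: PV = £245,205.4795 / (1 + 0.073)^8 = £245,205.4795 / 1.757105 = £139,550.82

£139550.82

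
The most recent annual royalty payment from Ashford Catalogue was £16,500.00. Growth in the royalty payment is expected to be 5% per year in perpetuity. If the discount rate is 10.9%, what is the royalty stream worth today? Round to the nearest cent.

£293644.07

D₁ = D₀ × (1 + g) = £16,500.00 × 1.05 = £17,325.0000
Growing perpetuity: P = D₁ / (r − g) = £17,325.0000 / (0.109 − 0.05) = £293,644.07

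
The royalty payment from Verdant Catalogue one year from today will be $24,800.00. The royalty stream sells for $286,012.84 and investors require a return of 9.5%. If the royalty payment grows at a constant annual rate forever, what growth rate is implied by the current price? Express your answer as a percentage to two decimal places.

P = D₁/(r−g) ⇒ g = r − D₁/P = 0.095 − $24,800.00/$286,012.84 = 0.008291

0.83%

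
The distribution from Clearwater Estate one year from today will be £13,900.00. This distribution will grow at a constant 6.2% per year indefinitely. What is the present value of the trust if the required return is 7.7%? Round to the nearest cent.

£926666.67

Growing perpetuity: P = D₁ / (r − g) = £13,900.0000 / (0.077 − 0.062) = £926,666.67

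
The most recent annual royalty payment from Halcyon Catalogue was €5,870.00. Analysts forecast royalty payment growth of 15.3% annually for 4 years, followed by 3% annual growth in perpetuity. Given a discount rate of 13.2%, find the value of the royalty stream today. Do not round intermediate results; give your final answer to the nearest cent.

€88387.29

D_1 = 6768.11000
D_2 = 7803.63083
D_3 = 8997.58635
D_4 = 10374.21706
Terminal value at year 4: TV = D_4×(1+g_2)/(r−g_2) = 10685.44357/0.102 = 104759.25068
P_0 = D_1/(1+r)^1 + D_2/(1+r)^2 + D_3/(1+r)^3 + D_4/(1+r)^4 + TV/(1+r)^4
    = 5978.89576 + 6089.81167 + 6202.78521 + 6317.85455 + 63797.94296 = 88387.29014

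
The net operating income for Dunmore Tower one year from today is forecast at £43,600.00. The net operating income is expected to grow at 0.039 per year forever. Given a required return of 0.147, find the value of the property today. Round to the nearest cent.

£403703.70

Growing perpetuity: P = D₁ / (r − g) = £43,600.0000 / (0.147 − 0.039) = £403,703.70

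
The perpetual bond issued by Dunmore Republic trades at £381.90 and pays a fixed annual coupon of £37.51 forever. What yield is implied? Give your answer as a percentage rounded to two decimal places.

P = C/r ⇒ r = C/P = £37.51/£381.90 = 0.098219

9.82%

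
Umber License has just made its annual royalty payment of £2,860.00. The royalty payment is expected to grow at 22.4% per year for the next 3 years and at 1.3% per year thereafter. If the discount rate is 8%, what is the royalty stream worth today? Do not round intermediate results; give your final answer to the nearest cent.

D_1 = 3500.64000
D_2 = 4284.78336
D_3 = 5244.57483
Terminal value at year 3: TV = D_3×(1+g_2)/(r−g_2) = 5312.75431/0.067 = 79294.84038
P_0 = D_1/(1+r)^1 + D_2/(1+r)^2 + D_3/(1+r)^3 + TV/(1+r)^3
    = 3241.33333 + 3673.51111 + 4163.31259 + 62946.80084 = 74024.95788

£74024.96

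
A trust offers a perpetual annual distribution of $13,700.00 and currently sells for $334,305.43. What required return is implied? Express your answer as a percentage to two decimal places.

P = C/r ⇒ r = C/P = $13,700.00/$334,305.43 = 0.040980

4.10%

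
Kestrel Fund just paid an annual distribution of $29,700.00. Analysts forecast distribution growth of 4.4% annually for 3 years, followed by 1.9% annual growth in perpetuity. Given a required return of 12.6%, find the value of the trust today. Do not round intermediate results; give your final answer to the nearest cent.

$302182.45

D_1 = 31006.80000
D_2 = 32371.09920
D_3 = 33795.42756
Terminal value at year 3: TV = D_3×(1+g_2)/(r−g_2) = 34437.54069/0.107 = 321846.17466
P_0 = D_1/(1+r)^1 + D_2/(1+r)^2 + D_3/(1+r)^3 + TV/(1+r)^3
    = 27537.12256 + 25531.75484 + 23672.42634 + 225441.14426 = 302182.44799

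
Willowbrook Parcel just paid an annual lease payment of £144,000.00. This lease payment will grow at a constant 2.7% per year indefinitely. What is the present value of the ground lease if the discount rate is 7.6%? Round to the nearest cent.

D₁ = D₀ × (1 + g) = £144,000.00 × 1.027 = £147,888.0000
Growing perpetuity: P = D₁ / (r − g) = £147,888.0000 / (0.076 − 0.027) = £3,018,122.45

£3018122.45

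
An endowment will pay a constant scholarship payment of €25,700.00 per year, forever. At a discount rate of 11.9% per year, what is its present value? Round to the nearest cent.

Level perpetuity: PV = C / r = €25,700.00 / 0.119 = €215,966.39

€215966.39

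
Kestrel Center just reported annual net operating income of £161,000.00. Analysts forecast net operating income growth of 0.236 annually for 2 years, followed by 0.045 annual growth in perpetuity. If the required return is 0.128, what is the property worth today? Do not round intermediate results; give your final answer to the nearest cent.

D_1 = 198996.00000
D_2 = 245959.05600
Terminal value at year 2: TV = D_2×(1+g_2)/(r−g_2) = 257027.21352/0.083 = 3096713.41590
P_0 = D_1/(1+r)^1 + D_2/(1+r)^2 + TV/(1+r)^2
    = 176414.89362 + 193305.68130 + 2433788.39714 = 2803508.97206

£2803508.97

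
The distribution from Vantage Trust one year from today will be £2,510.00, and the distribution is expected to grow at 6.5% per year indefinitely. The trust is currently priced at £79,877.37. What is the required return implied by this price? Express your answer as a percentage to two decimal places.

9.64%

P = D₁/(r − g) ⇒ r = D₁/P + g = £2,510.0000/£79,877.37 + 0.065 = 0.031423 + 0.065 = 0.096423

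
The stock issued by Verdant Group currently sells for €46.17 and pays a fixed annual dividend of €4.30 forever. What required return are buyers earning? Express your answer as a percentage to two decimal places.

9.31%

P = C/r ⇒ r = C/P = €4.30/€46.17 = 0.093134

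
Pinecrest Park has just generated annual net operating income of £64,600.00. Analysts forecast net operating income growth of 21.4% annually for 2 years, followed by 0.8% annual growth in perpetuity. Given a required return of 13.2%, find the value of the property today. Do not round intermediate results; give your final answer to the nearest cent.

D_1 = 78424.40000
D_2 = 95207.22160
Terminal value at year 2: TV = D_2×(1+g_2)/(r−g_2) = 95968.87937/0.124 = 773942.57559
P_0 = D_1/(1+r)^1 + D_2/(1+r)^2 + TV/(1+r)^2
    = 69279.50530 + 74297.98537 + 603970.71975 = 747548.21042

£747548.21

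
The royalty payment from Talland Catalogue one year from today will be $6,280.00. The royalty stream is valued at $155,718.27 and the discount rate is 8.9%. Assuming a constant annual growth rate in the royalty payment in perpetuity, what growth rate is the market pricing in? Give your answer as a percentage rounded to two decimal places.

4.87%

P = D₁/(r−g) ⇒ g = r − D₁/P = 0.089 − $6,280.00/$155,718.27 = 0.048671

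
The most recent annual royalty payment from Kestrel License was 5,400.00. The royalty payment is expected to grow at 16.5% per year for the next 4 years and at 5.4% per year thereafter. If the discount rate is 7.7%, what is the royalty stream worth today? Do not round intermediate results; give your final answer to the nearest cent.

D_1 = 6291.00000
D_2 = 7329.01500
D_3 = 8538.30248
D_4 = 9947.12238
Terminal value at year 4: TV = D_4×(1+g_2)/(r−g_2) = 10484.26699/0.023 = 455837.69531
P_0 = D_1/(1+r)^1 + D_2/(1+r)^2 + D_3/(1+r)^3 + D_4/(1+r)^4 + TV/(1+r)^4
    = 5841.22563 + 6318.50312 + 6834.77821 + 7393.23734 + 338803.13708 = 365190.88136

365190.88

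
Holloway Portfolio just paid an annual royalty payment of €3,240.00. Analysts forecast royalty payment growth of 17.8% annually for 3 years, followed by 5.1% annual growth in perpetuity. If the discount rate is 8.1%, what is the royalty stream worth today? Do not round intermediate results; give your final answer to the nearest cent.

D_1 = 3816.72000
D_2 = 4496.09616
D_3 = 5296.40128
Terminal value at year 3: TV = D_3×(1+g_2)/(r−g_2) = 5566.51774/0.03 = 185550.59139
P_0 = D_1/(1+r)^1 + D_2/(1+r)^2 + D_3/(1+r)^3 + TV/(1+r)^3
    = 3530.73080 + 3847.54939 + 4192.79665 + 146887.64264 = 158458.71948

€158458.72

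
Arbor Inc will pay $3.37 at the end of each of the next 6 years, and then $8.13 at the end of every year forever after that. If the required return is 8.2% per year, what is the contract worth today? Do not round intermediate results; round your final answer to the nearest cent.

PV of 6-year annuity: $3.37 × [1 − (1+0.082)^−6] / 0.082 = 15.48503
Perpetuity value at year 6: $8.13 / 0.082 = 99.14634
PV of perpetuity: 99.14634 / (1+0.082)^6 = 61.78928
Total PV = 15.48503 + 61.78928 = 77.27431

$77.27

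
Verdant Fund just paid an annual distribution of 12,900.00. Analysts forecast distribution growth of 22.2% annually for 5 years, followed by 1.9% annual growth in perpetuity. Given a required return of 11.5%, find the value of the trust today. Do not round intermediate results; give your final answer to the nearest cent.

302130.89

D_1 = 15763.80000
D_2 = 19263.36360
D_3 = 23539.83032
D_4 = 28765.67265
D_5 = 35151.65198
Terminal value at year 5: TV = D_5×(1+g_2)/(r−g_2) = 35819.53337/0.096 = 373120.13923
P_0 = D_1/(1+r)^1 + D_2/(1+r)^2 + D_3/(1+r)^3 + D_4/(1+r)^4 + D_5/(1+r)^5 + TV/(1+r)^5
    = 14137.93722 + 15494.67200 + 16981.60465 + 18611.22949 + 20397.23986 + 216508.20223 = 302130.88545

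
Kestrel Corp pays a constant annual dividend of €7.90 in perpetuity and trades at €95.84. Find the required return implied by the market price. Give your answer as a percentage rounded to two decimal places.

P = C/r ⇒ r = C/P = €7.90/€95.84 = 0.082429

8.24%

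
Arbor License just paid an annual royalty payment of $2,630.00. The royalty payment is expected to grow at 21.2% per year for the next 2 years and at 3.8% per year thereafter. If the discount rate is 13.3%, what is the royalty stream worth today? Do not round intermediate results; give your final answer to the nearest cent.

D_1 = 3187.56000
D_2 = 3863.32272
Terminal value at year 2: TV = D_2×(1+g_2)/(r−g_2) = 4010.12898/0.095 = 42211.88404
P_0 = D_1/(1+r)^1 + D_2/(1+r)^2 + TV/(1+r)^2
    = 2813.38041 + 3009.54727 + 32883.26381 = 38706.19148

$38706.19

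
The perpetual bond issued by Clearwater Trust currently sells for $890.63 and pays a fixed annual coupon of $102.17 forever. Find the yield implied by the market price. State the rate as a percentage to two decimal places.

P = C/r ⇒ r = C/P = $102.17/$890.63 = 0.114717

11.47%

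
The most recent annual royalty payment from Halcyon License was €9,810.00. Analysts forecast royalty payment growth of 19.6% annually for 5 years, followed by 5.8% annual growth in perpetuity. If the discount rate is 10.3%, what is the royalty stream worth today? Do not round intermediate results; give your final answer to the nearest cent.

€408659.86

D_1 = 11732.76000
D_2 = 14032.38096
D_3 = 16782.72763
D_4 = 20072.14224
D_5 = 24006.28212
Terminal value at year 5: TV = D_5×(1+g_2)/(r−g_2) = 25398.64649/0.045 = 564414.36636
P_0 = D_1/(1+r)^1 + D_2/(1+r)^2 + D_3/(1+r)^3 + D_4/(1+r)^4 + D_5/(1+r)^5 + TV/(1+r)^5
    = 10637.13509 + 11534.01048 + 12506.50638 + 13560.99876 + 14704.40119 + 345716.81027 = 408659.86218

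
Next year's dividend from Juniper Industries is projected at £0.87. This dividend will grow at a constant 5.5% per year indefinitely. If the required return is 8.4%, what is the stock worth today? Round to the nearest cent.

Growing perpetuity: P = D₁ / (r − g) = £0.8700 / (0.084 − 0.055) = £30.00

£30.00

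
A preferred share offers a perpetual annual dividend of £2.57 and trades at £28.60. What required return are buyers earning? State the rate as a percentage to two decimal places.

P = C/r ⇒ r = C/P = £2.57/£28.60 = 0.089860

8.99%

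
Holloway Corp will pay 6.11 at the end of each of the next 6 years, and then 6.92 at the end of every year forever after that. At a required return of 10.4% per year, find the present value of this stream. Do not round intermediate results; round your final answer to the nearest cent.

PV of 6-year annuity: 6.11 × [1 − (1+0.104)^−6] / 0.104 = 26.30159
Perpetuity value at year 6: 6.92 / 0.104 = 66.53846
PV of perpetuity: 66.53846 / (1+0.104)^6 = 36.75008
Total PV = 26.30159 + 36.75008 = 63.05167

63.05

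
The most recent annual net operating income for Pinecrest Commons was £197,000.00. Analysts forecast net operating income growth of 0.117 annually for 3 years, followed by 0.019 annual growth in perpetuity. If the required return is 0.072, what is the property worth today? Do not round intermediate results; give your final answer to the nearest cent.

D_1 = 220049.00000
D_2 = 245794.73300
D_3 = 274552.71676
Terminal value at year 3: TV = D_3×(1+g_2)/(r−g_2) = 279769.21838/0.053 = 5278664.49773
P_0 = D_1/(1+r)^1 + D_2/(1+r)^2 + D_3/(1+r)^3 + TV/(1+r)^3
    = 205269.58955 + 213886.31673 + 222864.75353 + 4284890.26124 = 4926910.92104

£4926910.92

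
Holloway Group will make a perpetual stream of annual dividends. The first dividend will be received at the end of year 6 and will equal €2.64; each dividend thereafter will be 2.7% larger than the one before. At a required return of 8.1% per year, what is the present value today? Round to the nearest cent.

€33.12

Value at end of year 5: C₁ / (r − g) = €2.64 / (0.081 − 0.027) = €48.8889
Discount to today: PV = €48.8889 / (1 + 0.081)^5 = €48.8889 / 1.476143 = €33.12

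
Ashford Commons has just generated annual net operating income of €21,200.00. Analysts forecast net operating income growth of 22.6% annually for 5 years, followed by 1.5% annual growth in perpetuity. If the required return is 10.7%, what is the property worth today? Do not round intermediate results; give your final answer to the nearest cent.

€535194.37

D_1 = 25991.20000
D_2 = 31865.21120
D_3 = 39066.74893
D_4 = 47895.83419
D_5 = 58720.29272
Terminal value at year 5: TV = D_5×(1+g_2)/(r−g_2) = 59601.09711/0.092 = 647838.01204
P_0 = D_1/(1+r)^1 + D_2/(1+r)^2 + D_3/(1+r)^3 + D_4/(1+r)^4 + D_5/(1+r)^5 + TV/(1+r)^5
    = 23478.95212 + 26002.88645 + 28798.13802 + 31893.87282 + 35322.39212 + 389698.13050 = 535194.37204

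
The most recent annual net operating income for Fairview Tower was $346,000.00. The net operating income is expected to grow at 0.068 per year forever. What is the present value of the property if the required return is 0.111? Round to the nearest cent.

$8593674.42

D₁ = D₀ × (1 + g) = $346,000.00 × 1.068 = $369,528.0000
Growing perpetuity: P = D₁ / (r − g) = $369,528.0000 / (0.111 − 0.068) = $8,593,674.42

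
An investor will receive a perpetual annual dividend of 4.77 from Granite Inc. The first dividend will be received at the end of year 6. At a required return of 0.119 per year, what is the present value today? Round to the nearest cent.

22.85

Value at end of year 5: C / r = 4.77 / 0.119 = 40.0840
Discount to today: PV = 40.0840 / (1 + 0.119)^5 = 40.0840 / 1.754488 = 22.85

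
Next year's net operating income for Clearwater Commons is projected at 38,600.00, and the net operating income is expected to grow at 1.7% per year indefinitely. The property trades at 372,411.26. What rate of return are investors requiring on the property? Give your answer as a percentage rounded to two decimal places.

P = D₁/(r − g) ⇒ r = D₁/P + g = 38,600.0000/372,411.26 + 0.017 = 0.103649 + 0.017 = 0.120649

12.06%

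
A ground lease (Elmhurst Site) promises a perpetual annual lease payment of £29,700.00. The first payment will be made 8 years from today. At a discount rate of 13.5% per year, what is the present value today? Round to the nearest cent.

£90667.50

Value at end of year 7: C / r = £29,700.00 / 0.135 = £220,000.0000
Discount to today: PV = £220,000.0000 / (1 + 0.135)^7 = £220,000.0000 / 2.426448 = £90,667.50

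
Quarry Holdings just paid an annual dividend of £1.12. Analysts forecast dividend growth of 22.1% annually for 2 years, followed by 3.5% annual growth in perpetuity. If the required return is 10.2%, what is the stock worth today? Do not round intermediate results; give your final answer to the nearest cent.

D_1 = 1.36752
D_2 = 1.66974
Terminal value at year 2: TV = D_2×(1+g_2)/(r−g_2) = 1.72818/0.067 = 25.79377
P_0 = D_1/(1+r)^1 + D_2/(1+r)^2 + TV/(1+r)^2
    = 1.24094 + 1.37495 + 21.23986 = 23.85575

£23.86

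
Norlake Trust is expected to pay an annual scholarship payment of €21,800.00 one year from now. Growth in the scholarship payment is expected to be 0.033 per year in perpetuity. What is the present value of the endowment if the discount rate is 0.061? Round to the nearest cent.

Growing perpetuity: P = D₁ / (r − g) = €21,800.0000 / (0.061 − 0.033) = €778,571.43

€778571.43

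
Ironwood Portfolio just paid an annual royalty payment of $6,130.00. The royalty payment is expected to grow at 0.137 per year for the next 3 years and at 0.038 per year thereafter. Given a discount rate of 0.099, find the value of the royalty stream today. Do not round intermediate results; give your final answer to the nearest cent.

D_1 = 6969.81000
D_2 = 7924.67397
D_3 = 9010.35430
Terminal value at year 3: TV = D_3×(1+g_2)/(r−g_2) = 9352.74777/0.061 = 153323.73389
P_0 = D_1/(1+r)^1 + D_2/(1+r)^2 + D_3/(1+r)^3 + TV/(1+r)^3
    = 6341.95632 + 6561.24144 + 6788.10875 + 115509.12920 = 135200.43571

$135200.44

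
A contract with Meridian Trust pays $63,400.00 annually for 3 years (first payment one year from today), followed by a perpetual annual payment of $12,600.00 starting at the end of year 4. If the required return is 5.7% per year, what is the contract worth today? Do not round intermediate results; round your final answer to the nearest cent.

$357598.87

PV of 3-year annuity: $63,400.00 × [1 − (1+0.057)^−3] / 0.057 = 170414.00666
Perpetuity value at year 3: $12,600.00 / 0.057 = 221052.63158
PV of perpetuity: 221052.63158 / (1+0.057)^3 = 187184.86369
Total PV = 170414.00666 + 187184.86369 = 357598.87035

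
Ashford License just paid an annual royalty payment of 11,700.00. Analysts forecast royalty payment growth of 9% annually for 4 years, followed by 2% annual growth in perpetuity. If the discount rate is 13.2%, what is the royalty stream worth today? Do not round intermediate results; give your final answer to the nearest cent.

134215.59

D_1 = 12753.00000
D_2 = 13900.77000
D_3 = 15151.83930
D_4 = 16515.50484
Terminal value at year 4: TV = D_4×(1+g_2)/(r−g_2) = 16845.81493/0.112 = 150409.06191
P_0 = D_1/(1+r)^1 + D_2/(1+r)^2 + D_3/(1+r)^3 + D_4/(1+r)^4 + TV/(1+r)^4
    = 11265.90106 + 10847.90826 + 10445.42404 + 10057.87297 + 91598.48595 = 134215.59228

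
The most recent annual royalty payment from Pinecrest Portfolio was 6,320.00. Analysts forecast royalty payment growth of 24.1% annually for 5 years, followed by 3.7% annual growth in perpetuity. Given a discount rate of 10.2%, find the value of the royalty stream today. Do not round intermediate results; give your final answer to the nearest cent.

D_1 = 7843.12000
D_2 = 9733.31192
D_3 = 12079.04009
D_4 = 14990.08876
D_5 = 18602.70015
Terminal value at year 5: TV = D_5×(1+g_2)/(r−g_2) = 19291.00005/0.065 = 296784.61616
P_0 = D_1/(1+r)^1 + D_2/(1+r)^2 + D_3/(1+r)^3 + D_4/(1+r)^4 + D_5/(1+r)^5 + TV/(1+r)^5
    = 7117.16878 + 8014.88790 + 9025.84018 + 10164.30822 + 11446.37614 + 182613.72396 = 228382.30519

228382.31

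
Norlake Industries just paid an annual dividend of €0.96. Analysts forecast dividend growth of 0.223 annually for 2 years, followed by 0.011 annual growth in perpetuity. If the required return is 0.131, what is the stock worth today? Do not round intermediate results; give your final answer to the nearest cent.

€11.62

D_1 = 1.17408
D_2 = 1.43590
Terminal value at year 2: TV = D_2×(1+g_2)/(r−g_2) = 1.45169/0.12 = 12.09746
P_0 = D_1/(1+r)^1 + D_2/(1+r)^2 + TV/(1+r)^2
    = 1.03809 + 1.12253 + 9.45734 = 11.61796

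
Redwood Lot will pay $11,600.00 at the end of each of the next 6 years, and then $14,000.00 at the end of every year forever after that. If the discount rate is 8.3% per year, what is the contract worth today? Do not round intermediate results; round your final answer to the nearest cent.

$157680.04

PV of 6-year annuity: $11,600.00 × [1 − (1+0.083)^−6] / 0.083 = 53140.83562
Perpetuity value at year 6: $14,000.00 / 0.083 = 168674.69880
PV of perpetuity: 168674.69880 / (1+0.083)^6 = 104539.20753
Total PV = 53140.83562 + 104539.20753 = 157680.04315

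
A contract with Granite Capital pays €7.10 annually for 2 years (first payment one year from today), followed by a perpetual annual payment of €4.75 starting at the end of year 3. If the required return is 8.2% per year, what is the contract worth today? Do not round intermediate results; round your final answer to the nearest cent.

€62.11

PV of 2-year annuity: €7.10 × [1 − (1+0.082)^−2] / 0.082 = 12.62655
Perpetuity value at year 2: €4.75 / 0.082 = 57.92683
PV of perpetuity: 57.92683 / (1+0.082)^2 = 49.47949
Total PV = 12.62655 + 49.47949 = 62.10604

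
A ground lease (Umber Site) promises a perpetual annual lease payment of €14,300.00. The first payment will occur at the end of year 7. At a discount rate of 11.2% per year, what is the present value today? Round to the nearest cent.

€67528.84

Value at end of year 6: C / r = €14,300.00 / 0.112 = €127,678.5714
Discount to today: PV = €127,678.5714 / (1 + 0.112)^6 = €127,678.5714 / 1.890727 = €67,528.84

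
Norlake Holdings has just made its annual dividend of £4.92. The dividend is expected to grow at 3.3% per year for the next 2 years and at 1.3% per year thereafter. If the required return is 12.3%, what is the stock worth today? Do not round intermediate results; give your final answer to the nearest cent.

£47.03

D_1 = 5.08236
D_2 = 5.25008
Terminal value at year 2: TV = D_2×(1+g_2)/(r−g_2) = 5.31833/0.11 = 48.34844
P_0 = D_1/(1+r)^1 + D_2/(1+r)^2 + TV/(1+r)^2
    = 4.52570 + 4.16300 + 38.33743 = 47.02613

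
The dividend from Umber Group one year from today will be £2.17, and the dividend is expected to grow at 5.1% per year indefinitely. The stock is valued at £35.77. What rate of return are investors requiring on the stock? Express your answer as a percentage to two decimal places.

11.17%

P = D₁/(r − g) ⇒ r = D₁/P + g = £2.1700/£35.77 + 0.051 = 0.060665 + 0.051 = 0.111665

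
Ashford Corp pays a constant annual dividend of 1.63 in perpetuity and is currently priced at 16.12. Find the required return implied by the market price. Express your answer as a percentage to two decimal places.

P = C/r ⇒ r = C/P = 1.63/16.12 = 0.101117

10.11%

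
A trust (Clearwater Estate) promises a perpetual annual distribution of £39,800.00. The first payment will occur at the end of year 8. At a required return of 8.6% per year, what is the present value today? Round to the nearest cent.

£259762.13

Value at end of year 7: C / r = £39,800.00 / 0.086 = £462,790.6977
Discount to today: PV = £462,790.6977 / (1 + 0.086)^7 = £462,790.6977 / 1.781594 = £259,762.13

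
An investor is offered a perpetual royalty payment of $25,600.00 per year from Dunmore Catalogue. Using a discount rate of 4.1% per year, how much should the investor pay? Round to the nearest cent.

Level perpetuity: PV = C / r = $25,600.00 / 0.041 = $624,390.24

$624390.24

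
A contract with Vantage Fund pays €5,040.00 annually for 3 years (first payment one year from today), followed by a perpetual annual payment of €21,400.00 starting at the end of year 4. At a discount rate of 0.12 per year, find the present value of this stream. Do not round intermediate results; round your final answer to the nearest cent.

PV of 3-year annuity: €5,040.00 × [1 − (1+0.12)^−3] / 0.12 = 12105.22959
Perpetuity value at year 3: €21,400.00 / 0.12 = 178333.33333
PV of perpetuity: 178333.33333 / (1+0.12)^3 = 126934.14419
Total PV = 12105.22959 + 126934.14419 = 139039.37379

€139039.37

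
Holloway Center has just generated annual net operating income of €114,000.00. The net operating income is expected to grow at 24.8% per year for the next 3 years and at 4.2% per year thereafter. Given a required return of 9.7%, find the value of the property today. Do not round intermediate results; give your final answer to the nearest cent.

D_1 = 142272.00000
D_2 = 177555.45600
D_3 = 221589.20909
Terminal value at year 3: TV = D_3×(1+g_2)/(r−g_2) = 230895.95587/0.055 = 4198108.28854
P_0 = D_1/(1+r)^1 + D_2/(1+r)^2 + D_3/(1+r)^3 + TV/(1+r)^3
    = 129691.88696 + 147543.73285 + 167852.85195 + 3180048.57698 = 3625137.04874

€3625137.05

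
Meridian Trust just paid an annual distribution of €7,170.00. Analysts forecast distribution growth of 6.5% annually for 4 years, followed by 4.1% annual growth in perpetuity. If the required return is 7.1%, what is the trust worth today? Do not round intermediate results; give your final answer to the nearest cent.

€271550.91

D_1 = 7636.05000
D_2 = 8132.39325
D_3 = 8660.99881
D_4 = 9223.96373
Terminal value at year 4: TV = D_4×(1+g_2)/(r−g_2) = 9602.14625/0.03 = 320071.54157
P_0 = D_1/(1+r)^1 + D_2/(1+r)^2 + D_3/(1+r)^3 + D_4/(1+r)^4 + TV/(1+r)^4
    = 7129.83193 + 7089.88890 + 7050.16963 + 7010.67288 + 243270.34903 = 271550.91237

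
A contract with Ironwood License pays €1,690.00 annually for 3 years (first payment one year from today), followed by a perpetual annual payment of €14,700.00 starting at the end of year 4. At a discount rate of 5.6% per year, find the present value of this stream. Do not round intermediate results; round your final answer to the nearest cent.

€227465.14

PV of 3-year annuity: €1,690.00 × [1 − (1+0.056)^−3] / 0.056 = 4551.03125
Perpetuity value at year 3: €14,700.00 / 0.056 = 262500.00000
PV of perpetuity: 262500.00000 / (1+0.056)^3 = 222914.10685
Total PV = 4551.03125 + 222914.10685 = 227465.13810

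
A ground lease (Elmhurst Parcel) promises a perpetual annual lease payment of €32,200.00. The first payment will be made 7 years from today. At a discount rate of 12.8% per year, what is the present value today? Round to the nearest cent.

€122121.27

Value at end of year 6: C / r = €32,200.00 / 0.128 = €251,562.5000
Discount to today: PV = €251,562.5000 / (1 + 0.128)^6 = €251,562.5000 / 2.059940 = €122,121.27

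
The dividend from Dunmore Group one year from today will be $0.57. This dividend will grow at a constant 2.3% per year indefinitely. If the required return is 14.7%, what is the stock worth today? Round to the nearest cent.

Growing perpetuity: P = D₁ / (r − g) = $0.5700 / (0.147 − 0.023) = $4.60

$4.60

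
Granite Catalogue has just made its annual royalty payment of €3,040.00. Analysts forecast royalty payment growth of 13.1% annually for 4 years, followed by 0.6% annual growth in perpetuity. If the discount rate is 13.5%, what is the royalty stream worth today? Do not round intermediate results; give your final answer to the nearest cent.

€35428.09

D_1 = 3438.24000
D_2 = 3888.64944
D_3 = 4398.06252
D_4 = 4974.20871
Terminal value at year 4: TV = D_4×(1+g_2)/(r−g_2) = 5004.05396/0.129 = 38791.11596
P_0 = D_1/(1+r)^1 + D_2/(1+r)^2 + D_3/(1+r)^3 + D_4/(1+r)^4 + TV/(1+r)^4
    = 3029.28634 + 3018.61044 + 3007.97217 + 2997.37139 + 23374.84973 = 35428.09008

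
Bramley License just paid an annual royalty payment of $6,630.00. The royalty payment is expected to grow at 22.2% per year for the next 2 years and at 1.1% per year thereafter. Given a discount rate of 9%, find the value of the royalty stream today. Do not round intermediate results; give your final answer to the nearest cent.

$122407.62

D_1 = 8101.86000
D_2 = 9900.47292
Terminal value at year 2: TV = D_2×(1+g_2)/(r−g_2) = 10009.37812/0.079 = 126700.98889
P_0 = D_1/(1+r)^1 + D_2/(1+r)^2 + TV/(1+r)^2
    = 7432.89908 + 8333.02998 + 106641.68747 = 122407.61654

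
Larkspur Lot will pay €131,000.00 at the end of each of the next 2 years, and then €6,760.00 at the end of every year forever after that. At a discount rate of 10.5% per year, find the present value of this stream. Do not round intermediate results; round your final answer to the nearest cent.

€278565.92

PV of 2-year annuity: €131,000.00 × [1 − (1+0.105)^−2] / 0.105 = 225838.94679
Perpetuity value at year 2: €6,760.00 / 0.105 = 64380.95238
PV of perpetuity: 64380.95238 / (1+0.105)^2 = 52726.97314
Total PV = 225838.94679 + 52726.97314 = 278565.91993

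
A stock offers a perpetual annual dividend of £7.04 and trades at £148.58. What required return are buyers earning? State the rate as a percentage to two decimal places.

P = C/r ⇒ r = C/P = £7.04/£148.58 = 0.047382

4.74%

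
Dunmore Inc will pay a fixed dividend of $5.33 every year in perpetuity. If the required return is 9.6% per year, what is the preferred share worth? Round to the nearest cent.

Level perpetuity: PV = C / r = $5.33 / 0.096 = $55.52

$55.52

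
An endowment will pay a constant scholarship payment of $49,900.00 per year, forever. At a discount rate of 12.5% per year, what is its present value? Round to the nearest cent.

Level perpetuity: PV = C / r = $49,900.00 / 0.125 = $399,200.00

$399200.00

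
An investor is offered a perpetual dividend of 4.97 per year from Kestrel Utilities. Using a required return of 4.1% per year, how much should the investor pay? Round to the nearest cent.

121.22

Level perpetuity: PV = C / r = 4.97 / 0.041 = 121.22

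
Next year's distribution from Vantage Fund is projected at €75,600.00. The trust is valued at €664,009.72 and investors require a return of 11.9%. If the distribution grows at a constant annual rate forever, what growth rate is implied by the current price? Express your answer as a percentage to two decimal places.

0.51%

P = D₁/(r−g) ⇒ g = r − D₁/P = 0.119 − €75,600.00/€664,009.72 = 0.005146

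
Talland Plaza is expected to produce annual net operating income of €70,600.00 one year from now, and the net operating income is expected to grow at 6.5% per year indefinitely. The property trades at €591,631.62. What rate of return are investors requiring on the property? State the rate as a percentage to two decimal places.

P = D₁/(r − g) ⇒ r = D₁/P + g = €70,600.0000/€591,631.62 + 0.065 = 0.119331 + 0.065 = 0.184331

18.43%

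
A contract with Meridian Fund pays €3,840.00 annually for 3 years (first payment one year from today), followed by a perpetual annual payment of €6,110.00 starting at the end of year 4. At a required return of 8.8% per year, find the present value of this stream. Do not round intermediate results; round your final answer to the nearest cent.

PV of 3-year annuity: €3,840.00 × [1 − (1+0.088)^−3] / 0.088 = 9754.92316
Perpetuity value at year 3: €6,110.00 / 0.088 = 69431.81818
PV of perpetuity: 69431.81818 / (1+0.088)^3 = 53910.31284
Total PV = 9754.92316 + 53910.31284 = 63665.23600

€63665.24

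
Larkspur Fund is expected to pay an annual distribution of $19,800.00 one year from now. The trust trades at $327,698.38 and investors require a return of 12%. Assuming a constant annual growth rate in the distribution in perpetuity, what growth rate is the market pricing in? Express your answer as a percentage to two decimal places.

P = D₁/(r−g) ⇒ g = r − D₁/P = 0.12 − $19,800.00/$327,698.38 = 0.059579

5.96%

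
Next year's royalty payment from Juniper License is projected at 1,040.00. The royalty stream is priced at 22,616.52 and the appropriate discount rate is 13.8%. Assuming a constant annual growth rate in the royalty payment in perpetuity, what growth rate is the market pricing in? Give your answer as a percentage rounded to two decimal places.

P = D₁/(r−g) ⇒ g = r − D₁/P = 0.138 − 1,040.00/22,616.52 = 0.092016

9.20%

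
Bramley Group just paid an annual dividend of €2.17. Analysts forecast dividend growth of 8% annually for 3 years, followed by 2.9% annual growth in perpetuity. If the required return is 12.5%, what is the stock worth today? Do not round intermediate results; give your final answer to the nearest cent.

€26.58

D_1 = 2.34360
D_2 = 2.53109
D_3 = 2.73358
Terminal value at year 3: TV = D_3×(1+g_2)/(r−g_2) = 2.81285/0.096 = 29.30051
P_0 = D_1/(1+r)^1 + D_2/(1+r)^2 + D_3/(1+r)^3 + TV/(1+r)^3
    = 2.08320 + 1.99987 + 1.91988 + 20.57868 = 26.58163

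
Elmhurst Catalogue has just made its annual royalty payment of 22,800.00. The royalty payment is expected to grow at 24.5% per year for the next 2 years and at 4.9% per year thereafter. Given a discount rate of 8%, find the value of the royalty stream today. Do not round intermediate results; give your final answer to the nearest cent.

D_1 = 28386.00000
D_2 = 35340.57000
Terminal value at year 2: TV = D_2×(1+g_2)/(r−g_2) = 37072.25793/0.031 = 1195879.28806
P_0 = D_1/(1+r)^1 + D_2/(1+r)^2 + TV/(1+r)^2
    = 26283.33333 + 30298.84259 + 1025273.73805 = 1081855.91398

1081855.91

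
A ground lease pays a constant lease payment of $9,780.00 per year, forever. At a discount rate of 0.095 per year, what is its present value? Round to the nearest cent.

Level perpetuity: PV = C / r = $9,780.00 / 0.095 = $102,947.37

$102947.37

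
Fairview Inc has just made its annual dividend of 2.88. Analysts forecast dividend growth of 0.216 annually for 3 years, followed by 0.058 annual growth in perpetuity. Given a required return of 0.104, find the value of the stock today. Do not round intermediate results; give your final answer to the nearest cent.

99.03

D_1 = 3.50208
D_2 = 4.25853
D_3 = 5.17837
Terminal value at year 3: TV = D_3×(1+g_2)/(r−g_2) = 5.47872/0.046 = 119.10255
P_0 = D_1/(1+r)^1 + D_2/(1+r)^2 + D_3/(1+r)^3 + TV/(1+r)^3
    = 3.17217 + 3.49399 + 3.84845 + 88.51438 = 99.02899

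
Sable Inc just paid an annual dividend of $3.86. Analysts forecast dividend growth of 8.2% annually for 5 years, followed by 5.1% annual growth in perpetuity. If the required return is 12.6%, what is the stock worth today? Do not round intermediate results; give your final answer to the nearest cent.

$61.47

D_1 = 4.17652
D_2 = 4.51899
D_3 = 4.88955
D_4 = 5.29050
D_5 = 5.72432
Terminal value at year 5: TV = D_5×(1+g_2)/(r−g_2) = 6.01626/0.075 = 80.21675
P_0 = D_1/(1+r)^1 + D_2/(1+r)^2 + D_3/(1+r)^3 + D_4/(1+r)^4 + D_5/(1+r)^5 + TV/(1+r)^5
    = 3.70917 + 3.56422 + 3.42495 + 3.29111 + 3.16251 + 44.31728 = 61.46924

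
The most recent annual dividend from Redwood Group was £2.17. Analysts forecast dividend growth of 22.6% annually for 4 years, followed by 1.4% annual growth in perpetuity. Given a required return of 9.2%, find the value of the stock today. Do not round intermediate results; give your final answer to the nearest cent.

£56.51

D_1 = 2.66042
D_2 = 3.26167
D_3 = 3.99881
D_4 = 4.90255
Terminal value at year 4: TV = D_4×(1+g_2)/(r−g_2) = 4.97118/0.078 = 63.73309
P_0 = D_1/(1+r)^1 + D_2/(1+r)^2 + D_3/(1+r)^3 + D_4/(1+r)^4 + TV/(1+r)^4
    = 2.43628 + 2.73524 + 3.07088 + 3.44771 + 44.82026 = 56.51038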